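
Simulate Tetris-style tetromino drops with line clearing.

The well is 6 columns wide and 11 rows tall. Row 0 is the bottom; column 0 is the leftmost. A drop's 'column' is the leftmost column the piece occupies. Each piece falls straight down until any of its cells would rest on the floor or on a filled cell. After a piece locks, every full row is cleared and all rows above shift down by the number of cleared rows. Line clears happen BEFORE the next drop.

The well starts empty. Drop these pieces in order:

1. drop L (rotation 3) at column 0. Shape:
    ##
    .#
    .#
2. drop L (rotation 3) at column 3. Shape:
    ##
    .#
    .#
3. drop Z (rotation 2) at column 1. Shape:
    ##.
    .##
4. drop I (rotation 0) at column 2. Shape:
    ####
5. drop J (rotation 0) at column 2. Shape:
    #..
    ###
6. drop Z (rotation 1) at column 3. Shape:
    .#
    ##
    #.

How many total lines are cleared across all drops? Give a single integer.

Drop 1: L rot3 at col 0 lands with bottom-row=0; cleared 0 line(s) (total 0); column heights now [3 3 0 0 0 0], max=3
Drop 2: L rot3 at col 3 lands with bottom-row=0; cleared 0 line(s) (total 0); column heights now [3 3 0 3 3 0], max=3
Drop 3: Z rot2 at col 1 lands with bottom-row=3; cleared 0 line(s) (total 0); column heights now [3 5 5 4 3 0], max=5
Drop 4: I rot0 at col 2 lands with bottom-row=5; cleared 0 line(s) (total 0); column heights now [3 5 6 6 6 6], max=6
Drop 5: J rot0 at col 2 lands with bottom-row=6; cleared 0 line(s) (total 0); column heights now [3 5 8 7 7 6], max=8
Drop 6: Z rot1 at col 3 lands with bottom-row=7; cleared 0 line(s) (total 0); column heights now [3 5 8 9 10 6], max=10

Answer: 0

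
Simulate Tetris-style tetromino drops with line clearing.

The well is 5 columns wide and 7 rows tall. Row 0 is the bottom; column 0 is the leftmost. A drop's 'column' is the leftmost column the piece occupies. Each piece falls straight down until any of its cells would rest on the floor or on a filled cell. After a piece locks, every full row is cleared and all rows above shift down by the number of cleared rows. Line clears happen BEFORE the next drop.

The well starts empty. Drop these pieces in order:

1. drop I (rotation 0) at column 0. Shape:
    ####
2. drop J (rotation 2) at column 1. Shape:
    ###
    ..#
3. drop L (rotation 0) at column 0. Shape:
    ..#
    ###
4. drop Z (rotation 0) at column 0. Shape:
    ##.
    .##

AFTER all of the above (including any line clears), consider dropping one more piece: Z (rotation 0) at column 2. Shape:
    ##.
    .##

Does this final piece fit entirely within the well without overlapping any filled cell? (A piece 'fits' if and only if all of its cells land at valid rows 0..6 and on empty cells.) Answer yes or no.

Drop 1: I rot0 at col 0 lands with bottom-row=0; cleared 0 line(s) (total 0); column heights now [1 1 1 1 0], max=1
Drop 2: J rot2 at col 1 lands with bottom-row=1; cleared 0 line(s) (total 0); column heights now [1 3 3 3 0], max=3
Drop 3: L rot0 at col 0 lands with bottom-row=3; cleared 0 line(s) (total 0); column heights now [4 4 5 3 0], max=5
Drop 4: Z rot0 at col 0 lands with bottom-row=5; cleared 0 line(s) (total 0); column heights now [7 7 6 3 0], max=7
Test piece Z rot0 at col 2 (width 3): heights before test = [7 7 6 3 0]; fits = True

Answer: yes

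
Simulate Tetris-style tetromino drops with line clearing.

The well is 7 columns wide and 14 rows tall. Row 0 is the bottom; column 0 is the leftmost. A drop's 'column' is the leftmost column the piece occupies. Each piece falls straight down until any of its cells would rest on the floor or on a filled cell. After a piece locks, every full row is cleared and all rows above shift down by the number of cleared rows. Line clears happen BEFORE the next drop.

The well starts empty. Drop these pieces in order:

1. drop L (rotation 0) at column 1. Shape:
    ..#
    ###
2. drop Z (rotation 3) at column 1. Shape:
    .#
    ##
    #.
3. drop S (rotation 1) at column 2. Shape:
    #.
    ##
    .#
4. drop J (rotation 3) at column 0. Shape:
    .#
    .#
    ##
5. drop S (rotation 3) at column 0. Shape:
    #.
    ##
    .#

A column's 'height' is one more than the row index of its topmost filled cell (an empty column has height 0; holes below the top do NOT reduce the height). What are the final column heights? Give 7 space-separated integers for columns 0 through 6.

Answer: 9 8 6 5 0 0 0

Derivation:
Drop 1: L rot0 at col 1 lands with bottom-row=0; cleared 0 line(s) (total 0); column heights now [0 1 1 2 0 0 0], max=2
Drop 2: Z rot3 at col 1 lands with bottom-row=1; cleared 0 line(s) (total 0); column heights now [0 3 4 2 0 0 0], max=4
Drop 3: S rot1 at col 2 lands with bottom-row=3; cleared 0 line(s) (total 0); column heights now [0 3 6 5 0 0 0], max=6
Drop 4: J rot3 at col 0 lands with bottom-row=3; cleared 0 line(s) (total 0); column heights now [4 6 6 5 0 0 0], max=6
Drop 5: S rot3 at col 0 lands with bottom-row=6; cleared 0 line(s) (total 0); column heights now [9 8 6 5 0 0 0], max=9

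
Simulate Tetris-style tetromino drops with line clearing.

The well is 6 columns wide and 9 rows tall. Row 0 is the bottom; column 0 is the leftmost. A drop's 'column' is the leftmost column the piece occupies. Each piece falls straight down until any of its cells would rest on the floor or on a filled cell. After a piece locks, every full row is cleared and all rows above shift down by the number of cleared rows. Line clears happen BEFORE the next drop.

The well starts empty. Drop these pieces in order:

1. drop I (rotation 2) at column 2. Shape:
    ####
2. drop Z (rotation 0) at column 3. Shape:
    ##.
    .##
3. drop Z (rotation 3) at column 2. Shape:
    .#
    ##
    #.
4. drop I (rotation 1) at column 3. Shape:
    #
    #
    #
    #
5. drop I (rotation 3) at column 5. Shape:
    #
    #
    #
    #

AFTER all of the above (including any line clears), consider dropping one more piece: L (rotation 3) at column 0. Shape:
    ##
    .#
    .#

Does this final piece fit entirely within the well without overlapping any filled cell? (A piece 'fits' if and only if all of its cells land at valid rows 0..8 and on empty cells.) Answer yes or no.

Drop 1: I rot2 at col 2 lands with bottom-row=0; cleared 0 line(s) (total 0); column heights now [0 0 1 1 1 1], max=1
Drop 2: Z rot0 at col 3 lands with bottom-row=1; cleared 0 line(s) (total 0); column heights now [0 0 1 3 3 2], max=3
Drop 3: Z rot3 at col 2 lands with bottom-row=2; cleared 0 line(s) (total 0); column heights now [0 0 4 5 3 2], max=5
Drop 4: I rot1 at col 3 lands with bottom-row=5; cleared 0 line(s) (total 0); column heights now [0 0 4 9 3 2], max=9
Drop 5: I rot3 at col 5 lands with bottom-row=2; cleared 0 line(s) (total 0); column heights now [0 0 4 9 3 6], max=9
Test piece L rot3 at col 0 (width 2): heights before test = [0 0 4 9 3 6]; fits = True

Answer: yes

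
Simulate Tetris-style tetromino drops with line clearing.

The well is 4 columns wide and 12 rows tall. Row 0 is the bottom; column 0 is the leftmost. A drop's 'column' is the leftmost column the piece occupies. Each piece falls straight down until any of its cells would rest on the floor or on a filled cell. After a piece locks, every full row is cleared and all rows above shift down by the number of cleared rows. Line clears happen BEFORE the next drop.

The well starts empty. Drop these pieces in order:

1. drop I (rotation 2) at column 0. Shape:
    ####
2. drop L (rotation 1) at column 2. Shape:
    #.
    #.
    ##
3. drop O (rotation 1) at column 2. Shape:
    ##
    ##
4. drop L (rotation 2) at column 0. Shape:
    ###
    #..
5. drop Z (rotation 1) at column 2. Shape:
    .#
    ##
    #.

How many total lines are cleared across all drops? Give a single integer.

Drop 1: I rot2 at col 0 lands with bottom-row=0; cleared 1 line(s) (total 1); column heights now [0 0 0 0], max=0
Drop 2: L rot1 at col 2 lands with bottom-row=0; cleared 0 line(s) (total 1); column heights now [0 0 3 1], max=3
Drop 3: O rot1 at col 2 lands with bottom-row=3; cleared 0 line(s) (total 1); column heights now [0 0 5 5], max=5
Drop 4: L rot2 at col 0 lands with bottom-row=4; cleared 0 line(s) (total 1); column heights now [6 6 6 5], max=6
Drop 5: Z rot1 at col 2 lands with bottom-row=6; cleared 0 line(s) (total 1); column heights now [6 6 8 9], max=9

Answer: 1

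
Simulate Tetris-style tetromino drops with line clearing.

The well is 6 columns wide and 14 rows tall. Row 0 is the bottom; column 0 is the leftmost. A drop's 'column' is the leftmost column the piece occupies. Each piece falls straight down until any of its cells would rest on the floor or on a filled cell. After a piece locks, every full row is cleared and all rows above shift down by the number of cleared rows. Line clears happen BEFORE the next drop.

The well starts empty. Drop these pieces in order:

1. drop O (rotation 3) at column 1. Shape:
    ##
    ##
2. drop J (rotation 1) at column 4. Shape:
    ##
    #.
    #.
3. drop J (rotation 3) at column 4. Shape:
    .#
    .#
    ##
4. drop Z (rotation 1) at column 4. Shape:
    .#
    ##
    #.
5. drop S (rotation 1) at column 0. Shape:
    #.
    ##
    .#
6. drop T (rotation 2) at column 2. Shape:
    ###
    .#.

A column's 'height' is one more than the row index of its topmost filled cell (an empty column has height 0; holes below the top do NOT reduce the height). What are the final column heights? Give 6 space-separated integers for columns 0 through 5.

Answer: 5 4 8 8 8 8

Derivation:
Drop 1: O rot3 at col 1 lands with bottom-row=0; cleared 0 line(s) (total 0); column heights now [0 2 2 0 0 0], max=2
Drop 2: J rot1 at col 4 lands with bottom-row=0; cleared 0 line(s) (total 0); column heights now [0 2 2 0 3 3], max=3
Drop 3: J rot3 at col 4 lands with bottom-row=3; cleared 0 line(s) (total 0); column heights now [0 2 2 0 4 6], max=6
Drop 4: Z rot1 at col 4 lands with bottom-row=5; cleared 0 line(s) (total 0); column heights now [0 2 2 0 7 8], max=8
Drop 5: S rot1 at col 0 lands with bottom-row=2; cleared 0 line(s) (total 0); column heights now [5 4 2 0 7 8], max=8
Drop 6: T rot2 at col 2 lands with bottom-row=6; cleared 0 line(s) (total 0); column heights now [5 4 8 8 8 8], max=8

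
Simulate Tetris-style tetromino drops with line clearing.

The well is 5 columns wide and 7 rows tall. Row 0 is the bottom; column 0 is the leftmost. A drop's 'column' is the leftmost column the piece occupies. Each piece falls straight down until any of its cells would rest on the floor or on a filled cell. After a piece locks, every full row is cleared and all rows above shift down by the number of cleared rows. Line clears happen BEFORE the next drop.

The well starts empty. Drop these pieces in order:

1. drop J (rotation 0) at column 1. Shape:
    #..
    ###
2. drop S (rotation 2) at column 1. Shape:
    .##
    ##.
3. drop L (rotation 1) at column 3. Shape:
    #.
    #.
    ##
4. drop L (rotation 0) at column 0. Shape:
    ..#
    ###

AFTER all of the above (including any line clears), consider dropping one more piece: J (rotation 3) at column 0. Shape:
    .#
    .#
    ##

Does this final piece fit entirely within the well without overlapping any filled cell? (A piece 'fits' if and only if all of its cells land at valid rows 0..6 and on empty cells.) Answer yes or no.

Drop 1: J rot0 at col 1 lands with bottom-row=0; cleared 0 line(s) (total 0); column heights now [0 2 1 1 0], max=2
Drop 2: S rot2 at col 1 lands with bottom-row=2; cleared 0 line(s) (total 0); column heights now [0 3 4 4 0], max=4
Drop 3: L rot1 at col 3 lands with bottom-row=4; cleared 0 line(s) (total 0); column heights now [0 3 4 7 5], max=7
Drop 4: L rot0 at col 0 lands with bottom-row=4; cleared 1 line(s) (total 1); column heights now [0 3 5 6 0], max=6
Test piece J rot3 at col 0 (width 2): heights before test = [0 3 5 6 0]; fits = True

Answer: yes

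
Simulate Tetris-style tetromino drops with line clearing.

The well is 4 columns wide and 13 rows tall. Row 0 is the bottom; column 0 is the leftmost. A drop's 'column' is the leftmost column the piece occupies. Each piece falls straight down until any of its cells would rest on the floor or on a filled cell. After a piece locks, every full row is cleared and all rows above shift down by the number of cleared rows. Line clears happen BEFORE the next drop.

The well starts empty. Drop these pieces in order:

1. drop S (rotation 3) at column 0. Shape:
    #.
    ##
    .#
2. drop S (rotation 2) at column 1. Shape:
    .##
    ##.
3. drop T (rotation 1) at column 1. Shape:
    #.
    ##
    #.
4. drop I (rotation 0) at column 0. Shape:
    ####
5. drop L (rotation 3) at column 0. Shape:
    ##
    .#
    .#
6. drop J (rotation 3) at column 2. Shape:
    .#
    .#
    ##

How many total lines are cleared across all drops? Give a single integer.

Answer: 1

Derivation:
Drop 1: S rot3 at col 0 lands with bottom-row=0; cleared 0 line(s) (total 0); column heights now [3 2 0 0], max=3
Drop 2: S rot2 at col 1 lands with bottom-row=2; cleared 0 line(s) (total 0); column heights now [3 3 4 4], max=4
Drop 3: T rot1 at col 1 lands with bottom-row=3; cleared 0 line(s) (total 0); column heights now [3 6 5 4], max=6
Drop 4: I rot0 at col 0 lands with bottom-row=6; cleared 1 line(s) (total 1); column heights now [3 6 5 4], max=6
Drop 5: L rot3 at col 0 lands with bottom-row=6; cleared 0 line(s) (total 1); column heights now [9 9 5 4], max=9
Drop 6: J rot3 at col 2 lands with bottom-row=5; cleared 0 line(s) (total 1); column heights now [9 9 6 8], max=9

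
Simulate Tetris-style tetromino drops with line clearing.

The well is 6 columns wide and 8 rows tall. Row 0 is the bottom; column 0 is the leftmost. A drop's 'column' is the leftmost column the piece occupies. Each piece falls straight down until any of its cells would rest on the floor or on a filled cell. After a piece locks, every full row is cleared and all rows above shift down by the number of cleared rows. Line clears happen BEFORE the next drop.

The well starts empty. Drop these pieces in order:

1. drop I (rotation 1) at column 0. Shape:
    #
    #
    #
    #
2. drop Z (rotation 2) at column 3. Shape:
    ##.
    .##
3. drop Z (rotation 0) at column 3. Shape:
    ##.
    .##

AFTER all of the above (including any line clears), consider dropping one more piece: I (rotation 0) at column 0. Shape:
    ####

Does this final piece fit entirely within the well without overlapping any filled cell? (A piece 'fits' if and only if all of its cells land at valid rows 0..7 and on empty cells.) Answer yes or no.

Answer: yes

Derivation:
Drop 1: I rot1 at col 0 lands with bottom-row=0; cleared 0 line(s) (total 0); column heights now [4 0 0 0 0 0], max=4
Drop 2: Z rot2 at col 3 lands with bottom-row=0; cleared 0 line(s) (total 0); column heights now [4 0 0 2 2 1], max=4
Drop 3: Z rot0 at col 3 lands with bottom-row=2; cleared 0 line(s) (total 0); column heights now [4 0 0 4 4 3], max=4
Test piece I rot0 at col 0 (width 4): heights before test = [4 0 0 4 4 3]; fits = True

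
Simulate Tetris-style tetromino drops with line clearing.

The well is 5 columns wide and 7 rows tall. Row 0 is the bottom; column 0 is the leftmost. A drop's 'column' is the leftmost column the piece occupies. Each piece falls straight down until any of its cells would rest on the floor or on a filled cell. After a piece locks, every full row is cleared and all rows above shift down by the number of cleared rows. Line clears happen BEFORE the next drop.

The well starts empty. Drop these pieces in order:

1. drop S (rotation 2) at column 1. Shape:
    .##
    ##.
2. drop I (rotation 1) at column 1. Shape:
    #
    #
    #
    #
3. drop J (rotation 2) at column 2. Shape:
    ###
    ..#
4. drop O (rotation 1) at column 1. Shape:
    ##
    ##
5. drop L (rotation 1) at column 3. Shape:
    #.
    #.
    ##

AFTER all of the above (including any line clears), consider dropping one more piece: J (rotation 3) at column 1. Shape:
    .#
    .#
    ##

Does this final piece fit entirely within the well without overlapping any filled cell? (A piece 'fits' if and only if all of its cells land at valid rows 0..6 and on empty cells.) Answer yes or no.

Answer: no

Derivation:
Drop 1: S rot2 at col 1 lands with bottom-row=0; cleared 0 line(s) (total 0); column heights now [0 1 2 2 0], max=2
Drop 2: I rot1 at col 1 lands with bottom-row=1; cleared 0 line(s) (total 0); column heights now [0 5 2 2 0], max=5
Drop 3: J rot2 at col 2 lands with bottom-row=1; cleared 0 line(s) (total 0); column heights now [0 5 3 3 3], max=5
Drop 4: O rot1 at col 1 lands with bottom-row=5; cleared 0 line(s) (total 0); column heights now [0 7 7 3 3], max=7
Drop 5: L rot1 at col 3 lands with bottom-row=3; cleared 0 line(s) (total 0); column heights now [0 7 7 6 4], max=7
Test piece J rot3 at col 1 (width 2): heights before test = [0 7 7 6 4]; fits = False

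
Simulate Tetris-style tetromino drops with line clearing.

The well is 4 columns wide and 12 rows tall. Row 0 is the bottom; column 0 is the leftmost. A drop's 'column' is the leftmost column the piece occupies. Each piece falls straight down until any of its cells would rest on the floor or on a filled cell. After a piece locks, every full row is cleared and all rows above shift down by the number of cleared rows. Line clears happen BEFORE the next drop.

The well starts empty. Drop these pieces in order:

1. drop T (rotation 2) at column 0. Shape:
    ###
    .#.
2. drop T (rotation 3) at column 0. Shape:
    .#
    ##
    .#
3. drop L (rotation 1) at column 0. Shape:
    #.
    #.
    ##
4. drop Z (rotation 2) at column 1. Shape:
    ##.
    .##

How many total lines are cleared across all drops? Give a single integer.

Drop 1: T rot2 at col 0 lands with bottom-row=0; cleared 0 line(s) (total 0); column heights now [2 2 2 0], max=2
Drop 2: T rot3 at col 0 lands with bottom-row=2; cleared 0 line(s) (total 0); column heights now [4 5 2 0], max=5
Drop 3: L rot1 at col 0 lands with bottom-row=5; cleared 0 line(s) (total 0); column heights now [8 6 2 0], max=8
Drop 4: Z rot2 at col 1 lands with bottom-row=5; cleared 1 line(s) (total 1); column heights now [7 6 6 0], max=7

Answer: 1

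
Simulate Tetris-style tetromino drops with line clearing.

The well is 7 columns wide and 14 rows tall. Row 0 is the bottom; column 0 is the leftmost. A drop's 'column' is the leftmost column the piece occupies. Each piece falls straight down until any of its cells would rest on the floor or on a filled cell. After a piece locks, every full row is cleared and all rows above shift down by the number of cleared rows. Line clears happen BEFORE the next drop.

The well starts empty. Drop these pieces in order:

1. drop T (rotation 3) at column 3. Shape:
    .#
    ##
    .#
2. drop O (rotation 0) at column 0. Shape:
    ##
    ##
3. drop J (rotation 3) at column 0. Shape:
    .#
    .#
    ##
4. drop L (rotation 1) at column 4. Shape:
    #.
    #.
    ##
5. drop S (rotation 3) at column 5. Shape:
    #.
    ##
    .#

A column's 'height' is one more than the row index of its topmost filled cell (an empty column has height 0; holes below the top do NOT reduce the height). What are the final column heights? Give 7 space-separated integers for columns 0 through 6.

Answer: 3 5 0 2 6 6 5

Derivation:
Drop 1: T rot3 at col 3 lands with bottom-row=0; cleared 0 line(s) (total 0); column heights now [0 0 0 2 3 0 0], max=3
Drop 2: O rot0 at col 0 lands with bottom-row=0; cleared 0 line(s) (total 0); column heights now [2 2 0 2 3 0 0], max=3
Drop 3: J rot3 at col 0 lands with bottom-row=2; cleared 0 line(s) (total 0); column heights now [3 5 0 2 3 0 0], max=5
Drop 4: L rot1 at col 4 lands with bottom-row=3; cleared 0 line(s) (total 0); column heights now [3 5 0 2 6 4 0], max=6
Drop 5: S rot3 at col 5 lands with bottom-row=3; cleared 0 line(s) (total 0); column heights now [3 5 0 2 6 6 5], max=6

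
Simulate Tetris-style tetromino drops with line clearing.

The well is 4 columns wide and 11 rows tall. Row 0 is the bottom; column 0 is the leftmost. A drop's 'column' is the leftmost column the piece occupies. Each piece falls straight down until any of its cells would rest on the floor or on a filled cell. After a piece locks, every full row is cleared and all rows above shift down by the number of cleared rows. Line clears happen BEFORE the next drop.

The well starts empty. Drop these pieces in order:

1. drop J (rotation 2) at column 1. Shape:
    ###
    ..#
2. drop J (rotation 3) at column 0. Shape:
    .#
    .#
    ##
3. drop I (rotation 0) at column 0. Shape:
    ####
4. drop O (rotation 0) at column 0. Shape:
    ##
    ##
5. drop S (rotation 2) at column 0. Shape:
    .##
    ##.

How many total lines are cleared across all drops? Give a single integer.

Answer: 1

Derivation:
Drop 1: J rot2 at col 1 lands with bottom-row=0; cleared 0 line(s) (total 0); column heights now [0 2 2 2], max=2
Drop 2: J rot3 at col 0 lands with bottom-row=2; cleared 0 line(s) (total 0); column heights now [3 5 2 2], max=5
Drop 3: I rot0 at col 0 lands with bottom-row=5; cleared 1 line(s) (total 1); column heights now [3 5 2 2], max=5
Drop 4: O rot0 at col 0 lands with bottom-row=5; cleared 0 line(s) (total 1); column heights now [7 7 2 2], max=7
Drop 5: S rot2 at col 0 lands with bottom-row=7; cleared 0 line(s) (total 1); column heights now [8 9 9 2], max=9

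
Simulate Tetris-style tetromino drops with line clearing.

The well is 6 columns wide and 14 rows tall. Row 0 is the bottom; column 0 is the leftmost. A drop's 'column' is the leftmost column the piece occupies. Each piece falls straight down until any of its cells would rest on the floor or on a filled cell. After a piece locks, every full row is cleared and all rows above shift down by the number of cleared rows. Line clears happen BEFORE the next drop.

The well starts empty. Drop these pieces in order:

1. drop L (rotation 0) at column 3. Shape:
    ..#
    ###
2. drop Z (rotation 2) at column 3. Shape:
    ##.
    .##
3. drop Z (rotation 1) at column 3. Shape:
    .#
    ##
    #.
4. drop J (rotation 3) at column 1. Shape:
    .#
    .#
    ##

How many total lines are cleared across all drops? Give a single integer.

Answer: 0

Derivation:
Drop 1: L rot0 at col 3 lands with bottom-row=0; cleared 0 line(s) (total 0); column heights now [0 0 0 1 1 2], max=2
Drop 2: Z rot2 at col 3 lands with bottom-row=2; cleared 0 line(s) (total 0); column heights now [0 0 0 4 4 3], max=4
Drop 3: Z rot1 at col 3 lands with bottom-row=4; cleared 0 line(s) (total 0); column heights now [0 0 0 6 7 3], max=7
Drop 4: J rot3 at col 1 lands with bottom-row=0; cleared 0 line(s) (total 0); column heights now [0 1 3 6 7 3], max=7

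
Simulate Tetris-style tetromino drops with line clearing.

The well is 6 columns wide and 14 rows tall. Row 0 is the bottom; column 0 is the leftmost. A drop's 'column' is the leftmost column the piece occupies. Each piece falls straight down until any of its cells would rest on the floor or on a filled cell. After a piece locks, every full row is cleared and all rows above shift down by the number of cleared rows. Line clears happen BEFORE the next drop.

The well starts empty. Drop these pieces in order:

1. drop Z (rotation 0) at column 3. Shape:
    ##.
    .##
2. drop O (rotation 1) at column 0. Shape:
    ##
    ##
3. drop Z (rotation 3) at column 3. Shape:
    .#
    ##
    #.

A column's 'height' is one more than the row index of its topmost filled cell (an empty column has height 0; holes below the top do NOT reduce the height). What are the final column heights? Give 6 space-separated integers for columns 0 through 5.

Drop 1: Z rot0 at col 3 lands with bottom-row=0; cleared 0 line(s) (total 0); column heights now [0 0 0 2 2 1], max=2
Drop 2: O rot1 at col 0 lands with bottom-row=0; cleared 0 line(s) (total 0); column heights now [2 2 0 2 2 1], max=2
Drop 3: Z rot3 at col 3 lands with bottom-row=2; cleared 0 line(s) (total 0); column heights now [2 2 0 4 5 1], max=5

Answer: 2 2 0 4 5 1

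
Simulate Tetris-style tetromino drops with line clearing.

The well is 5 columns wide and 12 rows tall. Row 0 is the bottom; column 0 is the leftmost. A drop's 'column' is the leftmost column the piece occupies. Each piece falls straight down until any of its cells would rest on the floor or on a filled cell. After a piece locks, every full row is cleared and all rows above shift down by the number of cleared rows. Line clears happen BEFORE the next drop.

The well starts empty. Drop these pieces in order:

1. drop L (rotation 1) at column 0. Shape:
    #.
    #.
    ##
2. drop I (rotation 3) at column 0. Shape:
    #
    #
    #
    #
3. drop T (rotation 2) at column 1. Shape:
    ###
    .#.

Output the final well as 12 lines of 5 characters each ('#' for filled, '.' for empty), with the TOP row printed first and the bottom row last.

Answer: .....
.....
.....
.....
.....
#....
#....
#....
#....
#....
####.
###..

Derivation:
Drop 1: L rot1 at col 0 lands with bottom-row=0; cleared 0 line(s) (total 0); column heights now [3 1 0 0 0], max=3
Drop 2: I rot3 at col 0 lands with bottom-row=3; cleared 0 line(s) (total 0); column heights now [7 1 0 0 0], max=7
Drop 3: T rot2 at col 1 lands with bottom-row=0; cleared 0 line(s) (total 0); column heights now [7 2 2 2 0], max=7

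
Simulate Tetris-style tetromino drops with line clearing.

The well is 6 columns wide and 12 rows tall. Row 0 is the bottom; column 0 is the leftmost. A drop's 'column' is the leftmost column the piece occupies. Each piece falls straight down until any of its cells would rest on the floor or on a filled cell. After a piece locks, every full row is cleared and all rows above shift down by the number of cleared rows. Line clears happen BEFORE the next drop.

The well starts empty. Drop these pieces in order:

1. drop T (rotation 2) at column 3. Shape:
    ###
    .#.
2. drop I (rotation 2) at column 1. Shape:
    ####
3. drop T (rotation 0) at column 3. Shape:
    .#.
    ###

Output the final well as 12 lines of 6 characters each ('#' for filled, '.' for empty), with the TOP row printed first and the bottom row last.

Answer: ......
......
......
......
......
......
......
....#.
...###
.####.
...###
....#.

Derivation:
Drop 1: T rot2 at col 3 lands with bottom-row=0; cleared 0 line(s) (total 0); column heights now [0 0 0 2 2 2], max=2
Drop 2: I rot2 at col 1 lands with bottom-row=2; cleared 0 line(s) (total 0); column heights now [0 3 3 3 3 2], max=3
Drop 3: T rot0 at col 3 lands with bottom-row=3; cleared 0 line(s) (total 0); column heights now [0 3 3 4 5 4], max=5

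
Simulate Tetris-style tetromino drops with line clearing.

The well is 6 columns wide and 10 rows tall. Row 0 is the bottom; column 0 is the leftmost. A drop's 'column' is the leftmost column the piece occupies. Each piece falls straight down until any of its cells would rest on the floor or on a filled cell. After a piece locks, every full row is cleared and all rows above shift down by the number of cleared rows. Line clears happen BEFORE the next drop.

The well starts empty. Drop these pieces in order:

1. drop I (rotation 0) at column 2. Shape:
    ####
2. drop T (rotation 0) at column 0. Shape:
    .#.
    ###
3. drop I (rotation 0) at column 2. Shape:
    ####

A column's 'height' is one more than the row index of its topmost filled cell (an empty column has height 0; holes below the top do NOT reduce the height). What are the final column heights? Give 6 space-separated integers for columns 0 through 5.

Answer: 2 3 3 3 3 3

Derivation:
Drop 1: I rot0 at col 2 lands with bottom-row=0; cleared 0 line(s) (total 0); column heights now [0 0 1 1 1 1], max=1
Drop 2: T rot0 at col 0 lands with bottom-row=1; cleared 0 line(s) (total 0); column heights now [2 3 2 1 1 1], max=3
Drop 3: I rot0 at col 2 lands with bottom-row=2; cleared 0 line(s) (total 0); column heights now [2 3 3 3 3 3], max=3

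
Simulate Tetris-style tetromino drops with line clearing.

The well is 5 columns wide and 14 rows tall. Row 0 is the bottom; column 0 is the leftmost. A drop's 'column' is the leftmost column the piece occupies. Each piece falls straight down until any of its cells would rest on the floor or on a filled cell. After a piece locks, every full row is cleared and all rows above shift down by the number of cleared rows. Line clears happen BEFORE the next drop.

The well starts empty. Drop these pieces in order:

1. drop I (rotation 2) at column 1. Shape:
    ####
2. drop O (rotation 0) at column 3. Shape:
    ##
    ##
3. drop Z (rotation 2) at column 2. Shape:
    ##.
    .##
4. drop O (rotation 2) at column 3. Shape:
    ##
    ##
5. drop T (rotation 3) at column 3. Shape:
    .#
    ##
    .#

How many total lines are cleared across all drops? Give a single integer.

Answer: 0

Derivation:
Drop 1: I rot2 at col 1 lands with bottom-row=0; cleared 0 line(s) (total 0); column heights now [0 1 1 1 1], max=1
Drop 2: O rot0 at col 3 lands with bottom-row=1; cleared 0 line(s) (total 0); column heights now [0 1 1 3 3], max=3
Drop 3: Z rot2 at col 2 lands with bottom-row=3; cleared 0 line(s) (total 0); column heights now [0 1 5 5 4], max=5
Drop 4: O rot2 at col 3 lands with bottom-row=5; cleared 0 line(s) (total 0); column heights now [0 1 5 7 7], max=7
Drop 5: T rot3 at col 3 lands with bottom-row=7; cleared 0 line(s) (total 0); column heights now [0 1 5 9 10], max=10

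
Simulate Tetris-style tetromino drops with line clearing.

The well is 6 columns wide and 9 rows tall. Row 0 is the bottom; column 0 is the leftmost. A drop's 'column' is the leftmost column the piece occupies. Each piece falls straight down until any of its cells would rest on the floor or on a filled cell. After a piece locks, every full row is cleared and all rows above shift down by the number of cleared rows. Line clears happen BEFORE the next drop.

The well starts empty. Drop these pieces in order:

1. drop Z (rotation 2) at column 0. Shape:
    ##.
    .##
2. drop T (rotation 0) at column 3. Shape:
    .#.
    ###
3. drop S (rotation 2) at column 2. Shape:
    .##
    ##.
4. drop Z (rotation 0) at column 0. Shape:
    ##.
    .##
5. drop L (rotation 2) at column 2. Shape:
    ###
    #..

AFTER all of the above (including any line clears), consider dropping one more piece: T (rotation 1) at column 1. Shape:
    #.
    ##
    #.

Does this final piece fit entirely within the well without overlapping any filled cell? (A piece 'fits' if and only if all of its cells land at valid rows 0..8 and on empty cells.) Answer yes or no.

Drop 1: Z rot2 at col 0 lands with bottom-row=0; cleared 0 line(s) (total 0); column heights now [2 2 1 0 0 0], max=2
Drop 2: T rot0 at col 3 lands with bottom-row=0; cleared 0 line(s) (total 0); column heights now [2 2 1 1 2 1], max=2
Drop 3: S rot2 at col 2 lands with bottom-row=1; cleared 0 line(s) (total 0); column heights now [2 2 2 3 3 1], max=3
Drop 4: Z rot0 at col 0 lands with bottom-row=2; cleared 0 line(s) (total 0); column heights now [4 4 3 3 3 1], max=4
Drop 5: L rot2 at col 2 lands with bottom-row=3; cleared 0 line(s) (total 0); column heights now [4 4 5 5 5 1], max=5
Test piece T rot1 at col 1 (width 2): heights before test = [4 4 5 5 5 1]; fits = True

Answer: yes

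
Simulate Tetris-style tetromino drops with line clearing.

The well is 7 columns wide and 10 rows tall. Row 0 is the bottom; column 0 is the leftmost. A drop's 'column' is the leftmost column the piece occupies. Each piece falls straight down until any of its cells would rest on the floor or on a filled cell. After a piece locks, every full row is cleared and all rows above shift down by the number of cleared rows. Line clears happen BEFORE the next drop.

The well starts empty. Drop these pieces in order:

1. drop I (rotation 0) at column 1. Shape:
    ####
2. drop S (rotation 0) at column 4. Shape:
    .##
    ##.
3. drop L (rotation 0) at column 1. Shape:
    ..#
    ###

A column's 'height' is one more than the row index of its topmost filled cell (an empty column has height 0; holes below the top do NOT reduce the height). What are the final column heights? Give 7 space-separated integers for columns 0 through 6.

Answer: 0 2 2 3 2 3 3

Derivation:
Drop 1: I rot0 at col 1 lands with bottom-row=0; cleared 0 line(s) (total 0); column heights now [0 1 1 1 1 0 0], max=1
Drop 2: S rot0 at col 4 lands with bottom-row=1; cleared 0 line(s) (total 0); column heights now [0 1 1 1 2 3 3], max=3
Drop 3: L rot0 at col 1 lands with bottom-row=1; cleared 0 line(s) (total 0); column heights now [0 2 2 3 2 3 3], max=3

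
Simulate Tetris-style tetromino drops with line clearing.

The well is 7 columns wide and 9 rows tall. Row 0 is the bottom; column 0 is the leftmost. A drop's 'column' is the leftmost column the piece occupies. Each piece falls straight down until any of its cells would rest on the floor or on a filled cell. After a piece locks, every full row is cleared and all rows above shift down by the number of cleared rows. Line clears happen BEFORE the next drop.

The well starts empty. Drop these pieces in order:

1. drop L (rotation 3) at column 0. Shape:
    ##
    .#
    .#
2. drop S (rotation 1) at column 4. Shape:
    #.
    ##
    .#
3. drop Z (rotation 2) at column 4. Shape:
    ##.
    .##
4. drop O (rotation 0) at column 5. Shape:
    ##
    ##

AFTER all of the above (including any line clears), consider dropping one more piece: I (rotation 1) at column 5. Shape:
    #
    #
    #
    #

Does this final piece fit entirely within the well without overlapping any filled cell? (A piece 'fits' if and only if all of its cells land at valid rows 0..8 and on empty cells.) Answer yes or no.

Answer: no

Derivation:
Drop 1: L rot3 at col 0 lands with bottom-row=0; cleared 0 line(s) (total 0); column heights now [3 3 0 0 0 0 0], max=3
Drop 2: S rot1 at col 4 lands with bottom-row=0; cleared 0 line(s) (total 0); column heights now [3 3 0 0 3 2 0], max=3
Drop 3: Z rot2 at col 4 lands with bottom-row=2; cleared 0 line(s) (total 0); column heights now [3 3 0 0 4 4 3], max=4
Drop 4: O rot0 at col 5 lands with bottom-row=4; cleared 0 line(s) (total 0); column heights now [3 3 0 0 4 6 6], max=6
Test piece I rot1 at col 5 (width 1): heights before test = [3 3 0 0 4 6 6]; fits = False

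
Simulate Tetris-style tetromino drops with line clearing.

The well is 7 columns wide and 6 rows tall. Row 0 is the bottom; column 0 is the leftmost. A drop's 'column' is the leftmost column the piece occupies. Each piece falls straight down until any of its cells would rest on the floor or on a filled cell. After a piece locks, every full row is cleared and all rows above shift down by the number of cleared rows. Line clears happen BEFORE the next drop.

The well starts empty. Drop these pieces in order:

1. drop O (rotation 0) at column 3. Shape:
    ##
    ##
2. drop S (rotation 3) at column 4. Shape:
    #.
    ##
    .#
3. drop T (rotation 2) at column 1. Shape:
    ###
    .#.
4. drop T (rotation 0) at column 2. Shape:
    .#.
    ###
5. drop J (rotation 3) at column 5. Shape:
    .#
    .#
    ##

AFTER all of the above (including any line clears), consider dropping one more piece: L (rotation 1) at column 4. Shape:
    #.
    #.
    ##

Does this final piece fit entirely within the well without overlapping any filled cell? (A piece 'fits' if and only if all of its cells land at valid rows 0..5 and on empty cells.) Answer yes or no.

Answer: no

Derivation:
Drop 1: O rot0 at col 3 lands with bottom-row=0; cleared 0 line(s) (total 0); column heights now [0 0 0 2 2 0 0], max=2
Drop 2: S rot3 at col 4 lands with bottom-row=1; cleared 0 line(s) (total 0); column heights now [0 0 0 2 4 3 0], max=4
Drop 3: T rot2 at col 1 lands with bottom-row=1; cleared 0 line(s) (total 0); column heights now [0 3 3 3 4 3 0], max=4
Drop 4: T rot0 at col 2 lands with bottom-row=4; cleared 0 line(s) (total 0); column heights now [0 3 5 6 5 3 0], max=6
Drop 5: J rot3 at col 5 lands with bottom-row=3; cleared 0 line(s) (total 0); column heights now [0 3 5 6 5 4 6], max=6
Test piece L rot1 at col 4 (width 2): heights before test = [0 3 5 6 5 4 6]; fits = False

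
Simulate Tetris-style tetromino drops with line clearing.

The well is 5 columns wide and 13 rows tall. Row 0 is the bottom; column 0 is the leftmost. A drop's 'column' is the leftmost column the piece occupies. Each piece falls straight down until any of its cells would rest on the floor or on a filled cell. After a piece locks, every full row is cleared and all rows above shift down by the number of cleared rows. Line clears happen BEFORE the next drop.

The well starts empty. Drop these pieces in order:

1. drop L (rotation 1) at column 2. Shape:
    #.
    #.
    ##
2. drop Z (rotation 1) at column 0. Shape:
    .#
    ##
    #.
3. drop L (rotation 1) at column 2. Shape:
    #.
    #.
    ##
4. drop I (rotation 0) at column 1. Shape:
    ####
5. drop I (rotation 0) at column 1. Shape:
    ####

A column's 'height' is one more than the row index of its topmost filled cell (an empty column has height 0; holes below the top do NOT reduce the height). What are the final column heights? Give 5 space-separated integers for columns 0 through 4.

Answer: 2 8 8 8 8

Derivation:
Drop 1: L rot1 at col 2 lands with bottom-row=0; cleared 0 line(s) (total 0); column heights now [0 0 3 1 0], max=3
Drop 2: Z rot1 at col 0 lands with bottom-row=0; cleared 0 line(s) (total 0); column heights now [2 3 3 1 0], max=3
Drop 3: L rot1 at col 2 lands with bottom-row=3; cleared 0 line(s) (total 0); column heights now [2 3 6 4 0], max=6
Drop 4: I rot0 at col 1 lands with bottom-row=6; cleared 0 line(s) (total 0); column heights now [2 7 7 7 7], max=7
Drop 5: I rot0 at col 1 lands with bottom-row=7; cleared 0 line(s) (total 0); column heights now [2 8 8 8 8], max=8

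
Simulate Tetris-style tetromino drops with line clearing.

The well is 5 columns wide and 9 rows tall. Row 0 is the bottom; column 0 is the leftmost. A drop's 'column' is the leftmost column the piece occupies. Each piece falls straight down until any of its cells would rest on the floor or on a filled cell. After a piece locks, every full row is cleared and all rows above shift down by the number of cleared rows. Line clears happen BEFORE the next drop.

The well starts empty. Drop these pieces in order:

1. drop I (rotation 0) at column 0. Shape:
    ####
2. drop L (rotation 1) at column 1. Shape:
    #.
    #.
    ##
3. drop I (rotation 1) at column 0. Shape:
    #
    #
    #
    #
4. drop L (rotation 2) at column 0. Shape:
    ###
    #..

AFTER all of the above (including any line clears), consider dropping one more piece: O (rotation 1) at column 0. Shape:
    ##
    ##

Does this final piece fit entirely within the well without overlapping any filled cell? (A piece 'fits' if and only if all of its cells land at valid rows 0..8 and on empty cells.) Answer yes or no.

Drop 1: I rot0 at col 0 lands with bottom-row=0; cleared 0 line(s) (total 0); column heights now [1 1 1 1 0], max=1
Drop 2: L rot1 at col 1 lands with bottom-row=1; cleared 0 line(s) (total 0); column heights now [1 4 2 1 0], max=4
Drop 3: I rot1 at col 0 lands with bottom-row=1; cleared 0 line(s) (total 0); column heights now [5 4 2 1 0], max=5
Drop 4: L rot2 at col 0 lands with bottom-row=5; cleared 0 line(s) (total 0); column heights now [7 7 7 1 0], max=7
Test piece O rot1 at col 0 (width 2): heights before test = [7 7 7 1 0]; fits = True

Answer: yes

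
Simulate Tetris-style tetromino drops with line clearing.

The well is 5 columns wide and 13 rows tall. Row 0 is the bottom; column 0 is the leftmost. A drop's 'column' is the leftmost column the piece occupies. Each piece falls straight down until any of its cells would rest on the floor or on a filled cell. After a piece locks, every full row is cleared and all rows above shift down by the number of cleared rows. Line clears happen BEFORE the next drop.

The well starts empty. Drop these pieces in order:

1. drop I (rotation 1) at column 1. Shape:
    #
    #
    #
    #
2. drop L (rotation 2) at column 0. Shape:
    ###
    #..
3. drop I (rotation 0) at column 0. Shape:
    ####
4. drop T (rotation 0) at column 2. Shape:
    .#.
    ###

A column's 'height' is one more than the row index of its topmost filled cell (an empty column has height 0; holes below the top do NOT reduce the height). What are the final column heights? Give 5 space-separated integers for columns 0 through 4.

Answer: 6 6 7 8 7

Derivation:
Drop 1: I rot1 at col 1 lands with bottom-row=0; cleared 0 line(s) (total 0); column heights now [0 4 0 0 0], max=4
Drop 2: L rot2 at col 0 lands with bottom-row=3; cleared 0 line(s) (total 0); column heights now [5 5 5 0 0], max=5
Drop 3: I rot0 at col 0 lands with bottom-row=5; cleared 0 line(s) (total 0); column heights now [6 6 6 6 0], max=6
Drop 4: T rot0 at col 2 lands with bottom-row=6; cleared 0 line(s) (total 0); column heights now [6 6 7 8 7], max=8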